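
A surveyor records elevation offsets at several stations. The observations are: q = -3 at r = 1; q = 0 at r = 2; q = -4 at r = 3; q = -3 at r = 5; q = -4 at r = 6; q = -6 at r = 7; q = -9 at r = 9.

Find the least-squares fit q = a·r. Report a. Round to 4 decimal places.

Setting ∂/∂a … = 0 gives: 205·a = -177.
Hence a = -177 / 205 ≈ -0.863415.

a = -0.8634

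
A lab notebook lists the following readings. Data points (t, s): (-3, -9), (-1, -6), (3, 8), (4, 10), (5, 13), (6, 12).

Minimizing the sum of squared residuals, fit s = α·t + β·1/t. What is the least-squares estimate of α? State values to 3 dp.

Forming MᵀM = [[96, 6]; [6, 541/400]] and Mᵀs = [234, 563/30]ᵀ gives MᵀM·[α, β]ᵀ = Mᵀs.
Determinant 96·(541/400) − 6² = 2346/25.
α = (234·(541/400) − 6·(563/30))/(2346/25) = 40777/18768; β = (96·(563/30) − 6·234)/(2346/25) = 4970/1173.

α = 2.173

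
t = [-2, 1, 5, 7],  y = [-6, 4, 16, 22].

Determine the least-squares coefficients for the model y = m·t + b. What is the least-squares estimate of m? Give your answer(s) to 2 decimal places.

m = 3.10

With design matrix A, AᵀA = [[79, 11]; [11, 4]] and Aᵀy = [250, 36]ᵀ.
Eliminating b: 4·(row 1) − 11·(row 2) gives 195·m = 4·250 − 11·36 = 604, so m = 604/195.
Then b = (36 − 11·(604/195))/4 = 94/195.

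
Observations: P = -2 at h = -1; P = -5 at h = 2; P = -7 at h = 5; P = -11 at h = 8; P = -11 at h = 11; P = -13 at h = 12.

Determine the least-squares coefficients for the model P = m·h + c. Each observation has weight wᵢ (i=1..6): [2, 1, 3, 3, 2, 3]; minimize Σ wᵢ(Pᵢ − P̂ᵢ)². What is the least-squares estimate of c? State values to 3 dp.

c = -3.165

The normal equations are: 947·m + 97·c = -1085;  97·m + 14·c = -124.
Determinant 947·14 − 97² = 3849.
m = ((-1085)·14 − 97·(-124))/3849 = -1054/1283; c = (947·(-124) − 97·(-1085))/3849 = -4061/1283.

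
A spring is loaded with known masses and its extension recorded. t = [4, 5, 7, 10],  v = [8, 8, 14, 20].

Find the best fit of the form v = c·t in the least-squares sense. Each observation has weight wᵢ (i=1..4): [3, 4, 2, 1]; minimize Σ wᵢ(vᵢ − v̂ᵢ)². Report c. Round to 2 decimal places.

c = 1.88

Sums needed: Σwᵢ·t·t = 346.
Moment sums: Σwᵢ·t·v = 652.
XᵀWX·[c]ᵀ = XᵀWv becomes [[346]]·[c]ᵀ = [652]ᵀ.
Hence c = 652 / 346 ≈ 1.88439.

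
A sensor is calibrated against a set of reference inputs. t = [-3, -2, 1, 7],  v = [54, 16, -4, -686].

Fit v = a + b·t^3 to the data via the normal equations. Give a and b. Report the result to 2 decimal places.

From the data, Σ1 = 4, Σt^3 = 309, Σt^3·t^3 = 118443.
And Σv = -620, Σt^3·v = -236888.
So AᵀA·[a, b]ᵀ = Aᵀv: [[4, 309]; [309, 118443]]·[a, b]ᵀ = [-620, -236888]ᵀ.
Eliminating b: 118443·(row 1) − 309·(row 2) gives 378291·a = 118443·(-620) − 309·(-236888) = -236268, so a = -78756/126097.
Then b = ((-236888) − 309·(-78756/126097))/118443 = -755972/378291.

a = -0.62, b = -2.00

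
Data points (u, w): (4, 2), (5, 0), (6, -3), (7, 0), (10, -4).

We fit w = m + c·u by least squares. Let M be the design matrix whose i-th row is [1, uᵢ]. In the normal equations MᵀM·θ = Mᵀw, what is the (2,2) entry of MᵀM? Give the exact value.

Row 2 ↔ basis u, column 2 ↔ basis u, so (MᵀM)_{2,2} = Σᵢ (u)·(u) = (4)·(4) + (5)·(5) + (6)·(6) + (7)·(7) + (10)·(10) = 226.

226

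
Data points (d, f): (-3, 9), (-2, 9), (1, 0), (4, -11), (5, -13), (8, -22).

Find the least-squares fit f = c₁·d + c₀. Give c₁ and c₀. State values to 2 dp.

c₁ = -2.97, c₀ = 1.76

Entries of MᵀM: Σd·d = 119, Σd = 13, Σ1 = 6.
Moment sums: Σd·f = -330, Σf = -28.
Determinant 119·6 − 13² = 545.
c₁ = ((-330)·6 − 13·(-28))/545 = -1616/545; c₀ = (119·(-28) − 13·(-330))/545 = 958/545.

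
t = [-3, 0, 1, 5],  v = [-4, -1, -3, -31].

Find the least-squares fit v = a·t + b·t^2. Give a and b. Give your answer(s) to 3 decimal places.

The normal system XᵀX·[a, b]ᵀ = Xᵀv is [[35, 99]; [99, 707]]·[a, b]ᵀ = [-146, -814]ᵀ.
Determinant 35·707 − 99² = 14944.
a = ((-146)·707 − 99·(-814))/14944 = -5659/3736; b = (35·(-814) − 99·(-146))/14944 = -3509/3736.

a = -1.515, b = -0.939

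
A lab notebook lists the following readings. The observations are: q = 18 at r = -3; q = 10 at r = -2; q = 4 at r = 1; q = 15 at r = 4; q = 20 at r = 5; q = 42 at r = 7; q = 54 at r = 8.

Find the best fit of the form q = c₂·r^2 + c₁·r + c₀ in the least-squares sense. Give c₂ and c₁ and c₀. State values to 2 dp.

c₂ = 0.96, c₁ = -1.43, c₀ = 4.34

Sums needed: Σr^2·r^2 = 7476, Σr^2·r = 1010, Σr^2 = 168, Σr·r = 168, Σr = 20, Σ1 = 7.
And Σr^2·q = 6460, Σr·q = 816, Σq = 163.
Solving the 3×3 system (Gaussian elimination) gives c₂ = 15402/16051, c₁ = -3274/2293, c₀ = 69591/16051.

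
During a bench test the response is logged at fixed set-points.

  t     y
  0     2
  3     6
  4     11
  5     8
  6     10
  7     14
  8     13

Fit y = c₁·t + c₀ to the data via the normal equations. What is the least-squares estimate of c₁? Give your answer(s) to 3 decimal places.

Compute the Gram sums: Σt·t = 199, Σt = 33, Σ1 = 7.
Moment sums: Σt·y = 364, Σy = 64.
So XᵀX·[c₁, c₀]ᵀ = Xᵀy: [[199, 33]; [33, 7]]·[c₁, c₀]ᵀ = [364, 64]ᵀ.
det = 199·7 − 33² = 304.
c₁ = (364·7 − 33·64)/304 = 109/76; c₀ = (199·64 − 33·364)/304 = 181/76.

c₁ = 1.434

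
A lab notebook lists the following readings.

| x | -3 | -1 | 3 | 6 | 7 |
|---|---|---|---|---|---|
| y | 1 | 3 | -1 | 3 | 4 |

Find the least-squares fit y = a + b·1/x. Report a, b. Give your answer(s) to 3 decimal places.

Sums needed: Σ1 = 5, Σ1/x = -29/42, Σ1/x·1/x = 249/196.
For Mᵀy: Σy = 10, Σ1/x·y = -109/42.
So MᵀM·[a, b]ᵀ = Mᵀy: [[5, -29/42]; [-29/42, 249/196]]·[a, b]ᵀ = [10, -109/42]ᵀ.
det = 5·(249/196) − (-29/42)² = 2591/441.
a = (10·(249/196) − (-29/42)·(-109/42))/(2591/441) = 19249/10364; b = (5·(-109/42) − (-29/42)·10)/(2591/441) = -5355/5182.

a = 1.857, b = -1.033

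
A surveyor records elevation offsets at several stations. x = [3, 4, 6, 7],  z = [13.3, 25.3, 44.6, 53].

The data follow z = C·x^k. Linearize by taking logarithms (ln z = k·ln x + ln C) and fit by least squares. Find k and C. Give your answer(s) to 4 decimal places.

Taking logs, ln z = k·ln x + ln C, so regress ln z on ln x.
Sums: Σln x = 6.2226, Σ(ln x)² = 10.1257, Σln z = 13.5866, Σln x·ln z = 21.8523.
Normal system: [[10.1257, 6.2226]; [6.2226, 4]]·[k, ln C]ᵀ = [21.8523, 13.5866]ᵀ.
Slope k = (n·Σln x·ln z − Σln x·Σln z)/(n·Σ(ln x)² − (Σln x)²) = (4·21.8523 − 6.2226·13.5866)/1.7825 = 1.60755; ln C = (Σln z − k·Σln x)/n = 0.89588, so C = exp(0.89588) = 2.44949.

k = 1.6075, C = 2.4495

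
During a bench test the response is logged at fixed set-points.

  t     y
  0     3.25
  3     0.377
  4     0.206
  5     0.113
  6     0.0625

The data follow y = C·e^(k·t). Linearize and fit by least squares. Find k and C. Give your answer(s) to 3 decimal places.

k = -0.660, C = 3.037

Linearized form: ln y = k·t + ln C. From the 5 transformed points,
AᵀA = [[86.0000, 18.0000]; [18.0000, 5]], rhs = [-36.7834, -6.3297]ᵀ  (here Σt = 18.0000, Σ(t)² = 86.0000, Σln y = -6.3297, Σt·ln y = -36.7834).
Solving (det = 106.0000): k = -0.66021, ln C = 1.11083, so C = exp(1.11083) = 3.03688.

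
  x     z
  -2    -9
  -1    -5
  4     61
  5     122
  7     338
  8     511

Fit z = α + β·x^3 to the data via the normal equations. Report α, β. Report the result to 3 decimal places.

Entries of AᵀA: Σ1 = 6, Σx^3 = 1035, Σx^3·x^3 = 399579.
Right-hand side: Σz = 1018, Σx^3·z = 396797.
Eliminating β: 399579·(row 1) − 1035·(row 2) gives 1326249·α = 399579·1018 − 1035·396797 = -3913473, so α = -1319/447.
Then β = (396797 − 1035·(-1319/447))/399579 = 10288/10281.

α = -2.951, β = 1.001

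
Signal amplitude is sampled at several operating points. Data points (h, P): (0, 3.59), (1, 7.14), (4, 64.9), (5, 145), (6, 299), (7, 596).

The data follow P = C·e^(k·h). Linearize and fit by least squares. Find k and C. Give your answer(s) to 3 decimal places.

k = 0.737, C = 3.510

Taking logs, ln P = k·h + ln C, so regress ln P on h.
Σh = 23.0000, Σ(h)² = 127.0000, Σln P = 24.4841, Σh·ln P = 122.4751.
Equations: 127.0000·k + 23.0000·ln C = 122.4751;  23.0000·k + 6·ln C = 24.4841.
Slope k = (n·Σh·ln P − Σh·Σln P)/(n·Σ(h)² − (Σh)²) = (6·122.4751 − 23.0000·24.4841)/233.0000 = 0.73698; ln C = (Σln P − k·Σh)/n = 1.25561, so C = exp(1.25561) = 3.50997.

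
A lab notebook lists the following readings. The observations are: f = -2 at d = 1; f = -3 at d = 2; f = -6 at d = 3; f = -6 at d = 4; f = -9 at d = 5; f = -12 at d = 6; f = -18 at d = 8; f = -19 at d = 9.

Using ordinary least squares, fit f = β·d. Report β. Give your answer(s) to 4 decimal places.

Sums needed: Σd·d = 236.
Moment sums: Σd·f = -482.
MᵀM·[β]ᵀ = Mᵀf becomes [[236]]·[β]ᵀ = [-482]ᵀ.
Hence β = -482 / 236 ≈ -2.04237.

β = -2.0424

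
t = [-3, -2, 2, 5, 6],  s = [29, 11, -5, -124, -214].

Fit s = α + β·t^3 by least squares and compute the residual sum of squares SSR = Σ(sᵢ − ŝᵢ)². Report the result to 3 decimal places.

Sums needed: Σ1 = 5, Σt^3 = 314, Σt^3·t^3 = 63138.
And Σs = -303, Σt^3·s = -62635.
So AᵀA·[α, β]ᵀ = Aᵀs: [[5, 314]; [314, 63138]]·[α, β]ᵀ = [-303, -62635]ᵀ.
det = 5·63138 − 314² = 217094.
α = ((-303)·63138 − 314·(-62635))/217094 = 268288/108547; β = (5·(-62635) − 314·(-303))/217094 = -218033/217094.
Residuals: -127741/217094, 53597/108547, 61109/108547, -202107/217094, 50218/108547; SSR = 431519/217094.

SSR = 1.988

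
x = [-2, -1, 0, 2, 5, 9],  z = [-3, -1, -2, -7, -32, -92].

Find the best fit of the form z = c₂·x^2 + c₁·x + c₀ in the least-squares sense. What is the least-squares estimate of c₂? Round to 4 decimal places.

Compute the Gram sums: Σx^2·x^2 = 7219, Σx^2·x = 853, Σx^2 = 115, Σx·x = 115, Σx = 13, Σ1 = 6.
Right-hand side: Σx^2·z = -8293, Σx·z = -995, Σz = -137.
So MᵀM·[c₂, c₁, c₀]ᵀ = Mᵀz: [[7219, 853, 115]; [853, 115, 13]; [115, 13, 6]]·[c₂, c₁, c₀]ᵀ = [-8293, -995, -137]ᵀ.
Solving the 3×3 system (Gaussian elimination) gives c₂ = -3778/3795, c₁ = -4241/3795, c₀ = -1684/1265.

c₂ = -0.9955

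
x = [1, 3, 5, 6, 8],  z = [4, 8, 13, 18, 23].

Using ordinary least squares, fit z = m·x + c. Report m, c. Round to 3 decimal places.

m = 2.788, c = 0.377

Entries of MᵀM: Σx·x = 135, Σx = 23, Σ1 = 5.
Right-hand side: Σx·z = 385, Σz = 66.
Normal equations: [[135, 23]; [23, 5]]·[m, c]ᵀ = [385, 66]ᵀ.
Determinant 135·5 − 23² = 146.
m = (385·5 − 23·66)/146 = 407/146; c = (135·66 − 23·385)/146 = 55/146.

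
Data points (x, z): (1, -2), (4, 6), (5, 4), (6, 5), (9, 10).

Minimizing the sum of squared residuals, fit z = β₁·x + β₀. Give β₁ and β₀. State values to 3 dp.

The normal system AᵀA·[β₁, β₀]ᵀ = Aᵀz is [[159, 25]; [25, 5]]·[β₁, β₀]ᵀ = [162, 23]ᵀ.
Eliminating β₀: 5·(row 1) − 25·(row 2) gives 170·β₁ = 5·162 − 25·23 = 235, so β₁ = 47/34.
Then β₀ = (23 − 25·(47/34))/5 = -393/170.

β₁ = 1.382, β₀ = -2.312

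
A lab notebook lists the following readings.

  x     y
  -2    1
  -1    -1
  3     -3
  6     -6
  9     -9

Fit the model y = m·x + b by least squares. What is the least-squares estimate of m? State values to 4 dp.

m = -0.8488

Setting ∂/∂m … = 0 gives: 131·m + 15·b = -127;  15·m + 5·b = -18.
Eliminating b: 5·(row 1) − 15·(row 2) gives 430·m = 5·(-127) − 15·(-18) = -365, so m = -73/86.
Then b = ((-18) − 15·(-73/86))/5 = -453/430.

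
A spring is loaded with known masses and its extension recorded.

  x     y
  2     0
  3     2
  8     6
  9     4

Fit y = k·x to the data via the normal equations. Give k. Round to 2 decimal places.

k = 0.57

Forming MᵀM = [[158]] and Mᵀy = [90]ᵀ gives MᵀM·[k]ᵀ = Mᵀy.
Hence k = 90 / 158 ≈ 0.56962.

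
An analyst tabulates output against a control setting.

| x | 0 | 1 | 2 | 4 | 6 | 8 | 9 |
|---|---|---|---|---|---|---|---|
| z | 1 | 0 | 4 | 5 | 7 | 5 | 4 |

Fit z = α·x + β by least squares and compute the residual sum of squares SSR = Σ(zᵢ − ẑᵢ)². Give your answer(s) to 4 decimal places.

With design matrix A, AᵀA = [[202, 30]; [30, 7]] and Aᵀz = [146, 26]ᵀ.
Determinant 202·7 − 30² = 514.
α = (146·7 − 30·26)/514 = 121/257; β = (202·26 − 30·146)/514 = 436/257.
Residuals: -179/257, -557/257, 350/257, 365/257, 637/257, -119/257, -497/257; SSR = 4922/257.

SSR = 19.1518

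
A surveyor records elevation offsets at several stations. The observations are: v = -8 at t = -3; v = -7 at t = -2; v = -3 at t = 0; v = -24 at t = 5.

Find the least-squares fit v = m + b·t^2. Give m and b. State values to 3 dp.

m = -2.579, b = -0.834

Entries of AᵀA: Σ1 = 4, Σt^2 = 38, Σt^2·t^2 = 722.
Right-hand side: Σv = -42, Σt^2·v = -700.
Eliminating b: 722·(row 1) − 38·(row 2) gives 1444·m = 722·(-42) − 38·(-700) = -3724, so m = -49/19.
Then b = ((-700) − 38·(-49/19))/722 = -301/361.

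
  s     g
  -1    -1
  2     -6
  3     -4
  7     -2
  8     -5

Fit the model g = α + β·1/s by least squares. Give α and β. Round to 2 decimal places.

Forming AᵀA = [[5, 17/168]; [17/168, 39433/28224]] and Aᵀg = [-18, -713/168]ᵀ gives AᵀA·[α, β]ᵀ = Aᵀg.
Δ = 5·(39433/28224) − (17/168)² = 49219/7056.
α = ((-18)·(39433/28224) − (17/168)·(-713/168))/(49219/7056) = -697673/196876; β = (5·(-713/168) − (17/168)·(-18))/(49219/7056) = -136878/49219.

α = -3.54, β = -2.78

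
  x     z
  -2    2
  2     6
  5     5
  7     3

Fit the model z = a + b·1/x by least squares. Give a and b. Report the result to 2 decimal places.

a = 3.67, b = 3.87

Normal-equation sums: Σ1 = 4, Σ1/x = 12/35, Σ1/x·1/x = 1373/2450.
And Σz = 16, Σ1/x·z = 24/7.
Normal equations: [[4, 12/35]; [12/35, 1373/2450]]·[a, b]ᵀ = [16, 24/7]ᵀ.
Eliminating b: (1373/2450)·(row 1) − (12/35)·(row 2) gives (2602/1225)·a = (1373/2450)·16 − (12/35)·(24/7) = 9544/1225, so a = 4772/1301.
Then b = ((24/7) − (12/35)·(4772/1301))/(1373/2450) = 5040/1301.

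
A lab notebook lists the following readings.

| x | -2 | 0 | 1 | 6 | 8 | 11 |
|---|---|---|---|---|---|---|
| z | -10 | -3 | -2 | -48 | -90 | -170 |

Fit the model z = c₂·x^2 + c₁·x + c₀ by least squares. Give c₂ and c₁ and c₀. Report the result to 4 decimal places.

From the data, Σx^2·x^2 = 20050, Σx^2·x = 2052, Σx^2 = 226, Σx·x = 226, Σx = 24, Σ1 = 6.
And Σx^2·z = -28100, Σx·z = -2860, Σz = -323.
So MᵀM·[c₂, c₁, c₀]ᵀ = Mᵀz: [[20050, 2052, 226]; [2052, 226, 24]; [226, 24, 6]]·[c₂, c₁, c₀]ᵀ = [-28100, -2860, -323]ᵀ.
Solving the 3×3 system (Gaussian elimination) gives c₂ = -406969/272924, c₁ = 150983/136462, c₀ = -571107/272924.

c₂ = -1.4911, c₁ = 1.1064, c₀ = -2.0925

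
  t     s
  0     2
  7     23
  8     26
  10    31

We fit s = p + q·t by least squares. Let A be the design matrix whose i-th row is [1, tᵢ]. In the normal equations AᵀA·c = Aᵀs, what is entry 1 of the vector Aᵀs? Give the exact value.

Entry 1 ↔ basis 1, so (Aᵀs)_{1} = Σᵢ sᵢ = (1)·(2) + (1)·(23) + (1)·(26) + (1)·(31) = 82.

82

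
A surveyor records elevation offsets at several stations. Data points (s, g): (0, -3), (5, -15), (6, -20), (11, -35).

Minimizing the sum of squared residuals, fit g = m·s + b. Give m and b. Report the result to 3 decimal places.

m = -2.926, b = -2.156

Setting ∂/∂m … = 0 gives: 182·m + 22·b = -580;  22·m + 4·b = -73.
(Σs·s = 182, Σs = 22, Σ1 = 4, Σs·g = -580, Σg = -73.)
Δ = 182·4 − 22² = 244.
m = ((-580)·4 − 22·(-73))/244 = -357/122; b = (182·(-73) − 22·(-580))/244 = -263/122.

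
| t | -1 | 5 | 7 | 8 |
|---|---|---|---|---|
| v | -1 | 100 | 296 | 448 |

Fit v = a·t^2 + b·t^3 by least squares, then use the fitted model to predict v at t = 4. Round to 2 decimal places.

Normal-equation sums: Σt^2·t^2 = 7123, Σt^2·t^3 = 52699, Σt^3·t^3 = 395419.
And Σt^2·v = 45675, Σt^3·v = 343405.
So XᵀX·[a, b]ᵀ = Xᵀv: [[7123, 52699]; [52699, 395419]]·[a, b]ᵀ = [45675, 343405]ᵀ.
Eliminating b: 395419·(row 1) − 52699·(row 2) gives 39384936·a = 395419·45675 − 52699·343405 = -36337270, so a = -18168635/19692468.
Then b = (343405 − 52699·(-18168635/19692468))/395419 = 19523495/19692468.
At t = 4: v̂ = (-18168635/19692468)·(16) + (19523495/19692468)·(64) = 79900460/1641039.

v̂ = 48.69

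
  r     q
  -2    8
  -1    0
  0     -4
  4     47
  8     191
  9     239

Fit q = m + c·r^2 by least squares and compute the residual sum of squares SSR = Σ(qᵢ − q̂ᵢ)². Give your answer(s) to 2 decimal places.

SSR = 10.48

Entries of AᵀA: Σ1 = 6, Σr^2 = 166, Σr^2·r^2 = 10930.
Moment sums: Σq = 481, Σr^2·q = 32367.
AᵀA·[m, c]ᵀ = Aᵀq becomes [[6, 166]; [166, 10930]]·[m, c]ᵀ = [481, 32367]ᵀ.
Eliminating c: 10930·(row 1) − 166·(row 2) gives 38024·m = 10930·481 − 166·32367 = -115592, so m = -14449/4753.
Then c = (32367 − 166·(-14449/4753))/10930 = 28589/9506.
Residuals: -4705/4753, 309/9506, -4563/4753, 1304/679, 7424/4753, -14877/9506; SSR = 99621/9506.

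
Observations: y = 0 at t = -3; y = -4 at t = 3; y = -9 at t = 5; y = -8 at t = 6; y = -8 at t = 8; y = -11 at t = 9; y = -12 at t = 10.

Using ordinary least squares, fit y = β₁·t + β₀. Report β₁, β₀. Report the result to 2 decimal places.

β₁ = -0.90, β₀ = -2.55

Compute the Gram sums: Σt·t = 324, Σt = 38, Σ1 = 7.
For Mᵀy: Σt·y = -388, Σy = -52.
det = 324·7 − 38² = 824.
β₁ = ((-388)·7 − 38·(-52))/824 = -185/206; β₀ = (324·(-52) − 38·(-388))/824 = -263/103.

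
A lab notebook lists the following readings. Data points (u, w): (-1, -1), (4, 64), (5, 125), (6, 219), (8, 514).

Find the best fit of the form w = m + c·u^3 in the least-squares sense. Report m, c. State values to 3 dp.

m = 0.138, c = 1.005

Normal-equation sums: Σ1 = 5, Σu^3 = 916, Σu^3·u^3 = 328522.
For Xᵀw: Σw = 921, Σu^3·w = 330194.
Δ = 5·328522 − 916² = 803554.
m = (921·328522 − 916·330194)/803554 = 55529/401777; c = (5·330194 − 916·921)/803554 = 403667/401777.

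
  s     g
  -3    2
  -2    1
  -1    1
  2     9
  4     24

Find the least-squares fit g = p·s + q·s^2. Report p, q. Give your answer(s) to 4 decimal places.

p = 2.0296, q = 0.9998

With design matrix M, MᵀM = [[34, 36]; [36, 370]] and Mᵀg = [105, 443]ᵀ.
Eliminating q: 370·(row 1) − 36·(row 2) gives 11284·p = 370·105 − 36·443 = 22902, so p = 11451/5642.
Then q = (443 − 36·(11451/5642))/370 = 5641/5642.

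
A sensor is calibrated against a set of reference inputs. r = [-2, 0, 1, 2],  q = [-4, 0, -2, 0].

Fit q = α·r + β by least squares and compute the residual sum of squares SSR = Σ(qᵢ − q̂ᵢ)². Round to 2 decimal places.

From the data, Σr·r = 9, Σr = 1, Σ1 = 4.
Right-hand side: Σr·q = 6, Σq = -6.
AᵀA·[α, β]ᵀ = Aᵀq becomes [[9, 1]; [1, 4]]·[α, β]ᵀ = [6, -6]ᵀ.
det = 9·4 − 1² = 35.
α = (6·4 − 1·(-6))/35 = 6/7; β = (9·(-6) − 1·6)/35 = -12/7.
Residuals: -4/7, 12/7, -8/7, 0; SSR = 32/7.

SSR = 4.57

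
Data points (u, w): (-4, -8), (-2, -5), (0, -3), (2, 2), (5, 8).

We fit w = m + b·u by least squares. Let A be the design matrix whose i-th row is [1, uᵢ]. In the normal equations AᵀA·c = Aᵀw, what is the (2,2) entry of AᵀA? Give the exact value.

49

Row 2 ↔ basis u, column 2 ↔ basis u, so (AᵀA)_{2,2} = Σᵢ (u)·(u) = (-4)·(-4) + (-2)·(-2) + (0)·(0) + (2)·(2) + (5)·(5) = 49.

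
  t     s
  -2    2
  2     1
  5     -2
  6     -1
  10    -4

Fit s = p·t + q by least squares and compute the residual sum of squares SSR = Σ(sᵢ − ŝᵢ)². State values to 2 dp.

SSR = 1.79

Setting ∂/∂p … = 0 gives: 169·p + 21·q = -58;  21·p + 5·q = -4.
(Σt·t = 169, Σt = 21, Σ1 = 5, Σt·s = -58, Σs = -4.)
Δ = 169·5 − 21² = 404.
p = ((-58)·5 − 21·(-4))/404 = -103/202; q = (169·(-4) − 21·(-58))/404 = 271/202.
Residuals: -73/202, 137/202, -80/101, 145/202, -49/202; SSR = 181/101.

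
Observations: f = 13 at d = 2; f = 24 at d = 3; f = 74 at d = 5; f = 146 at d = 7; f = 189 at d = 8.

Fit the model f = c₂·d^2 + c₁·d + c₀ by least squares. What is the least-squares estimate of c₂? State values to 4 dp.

Entries of XᵀX: Σd^2·d^2 = 7219, Σd^2·d = 1015, Σd^2 = 151, Σd·d = 151, Σd = 25, Σ1 = 5.
Right-hand side: Σd^2·f = 21368, Σd·f = 3002, Σf = 446.
Inverting the 3×3 Gram matrix, [c₂, c₁, c₀]ᵀ = [149/49, -456/637, 603/637]ᵀ.

c₂ = 3.0408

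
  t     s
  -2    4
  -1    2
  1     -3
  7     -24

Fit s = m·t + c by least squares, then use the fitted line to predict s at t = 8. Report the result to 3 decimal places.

ŝ = -26.677

AᵀA·[m, c]ᵀ = Aᵀs reads: 55·m + 5·c = -181;  5·m + 4·c = -21.
(Σt·t = 55, Σt = 5, Σ1 = 4, Σt·s = -181, Σs = -21.)
det = 55·4 − 5² = 195.
m = ((-181)·4 − 5·(-21))/195 = -619/195; c = (55·(-21) − 5·(-181))/195 = -50/39.
At t = 8: ŝ = (-619/195)·(8) + (-50/39)·(1) = -1734/65.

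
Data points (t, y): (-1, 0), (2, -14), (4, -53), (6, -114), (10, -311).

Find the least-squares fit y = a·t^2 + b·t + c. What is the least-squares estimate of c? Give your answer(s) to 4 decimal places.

Compute the Gram sums: Σt^2·t^2 = 11569, Σt^2·t = 1287, Σt^2 = 157, Σt·t = 157, Σt = 21, Σ1 = 5.
Right-hand side: Σt^2·y = -36108, Σt·y = -4034, Σy = -492.
Normal equations: [[11569, 1287, 157]; [1287, 157, 21]; [157, 21, 5]]·[a, b, c]ᵀ = [-36108, -4034, -492]ᵀ.
Inverting the 3×3 Gram matrix, [a, b, c]ᵀ = [-233109/78619, -121970/78619, 3303/2711]ᵀ.

c = 1.2184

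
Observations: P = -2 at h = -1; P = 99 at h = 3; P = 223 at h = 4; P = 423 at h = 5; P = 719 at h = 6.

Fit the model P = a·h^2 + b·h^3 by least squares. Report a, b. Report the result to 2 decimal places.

From the data, Σh^2·h^2 = 2259, Σh^2·h^3 = 12167, Σh^3·h^3 = 67107.
Right-hand side: Σh^2·P = 40916, Σh^3·P = 225126.
So AᵀA·[a, b]ᵀ = AᵀP: [[2259, 12167]; [12167, 67107]]·[a, b]ᵀ = [40916, 225126]ᵀ.
det = 2259·67107 − 12167² = 3558824.
a = (40916·67107 − 12167·225126)/3558824 = 3320985/1779412; b = (2259·225126 − 12167·40916)/3558824 = 5367331/1779412.

a = 1.87, b = 3.02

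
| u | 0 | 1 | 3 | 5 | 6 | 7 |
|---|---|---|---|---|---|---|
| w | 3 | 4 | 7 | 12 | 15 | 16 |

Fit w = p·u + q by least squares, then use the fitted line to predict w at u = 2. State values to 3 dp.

ŵ = 6.195

The normal equations are: 120·p + 22·q = 287;  22·p + 6·q = 57.
Determinant 120·6 − 22² = 236.
p = (287·6 − 22·57)/236 = 117/59; q = (120·57 − 22·287)/236 = 263/118.
At u = 2: ŵ = (117/59)·(2) + (263/118)·(1) = 731/118.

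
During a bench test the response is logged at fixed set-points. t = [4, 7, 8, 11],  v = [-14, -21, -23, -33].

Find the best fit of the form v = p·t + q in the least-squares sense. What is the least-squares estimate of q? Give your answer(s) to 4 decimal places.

The normal system XᵀX·[p, q]ᵀ = Xᵀv is [[250, 30]; [30, 4]]·[p, q]ᵀ = [-750, -91]ᵀ.
Eliminating q: 4·(row 1) − 30·(row 2) gives 100·p = 4·(-750) − 30·(-91) = -270, so p = -27/10.
Then q = ((-91) − 30·(-27/10))/4 = -5/2.

q = -2.5000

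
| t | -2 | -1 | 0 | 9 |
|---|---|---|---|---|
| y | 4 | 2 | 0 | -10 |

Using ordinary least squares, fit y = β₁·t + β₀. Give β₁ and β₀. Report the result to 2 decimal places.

Sums needed: Σt·t = 86, Σt = 6, Σ1 = 4.
And Σt·y = -100, Σy = -4.
AᵀA·[β₁, β₀]ᵀ = Aᵀy becomes [[86, 6]; [6, 4]]·[β₁, β₀]ᵀ = [-100, -4]ᵀ.
Determinant 86·4 − 6² = 308.
β₁ = ((-100)·4 − 6·(-4))/308 = -94/77; β₀ = (86·(-4) − 6·(-100))/308 = 64/77.

β₁ = -1.22, β₀ = 0.83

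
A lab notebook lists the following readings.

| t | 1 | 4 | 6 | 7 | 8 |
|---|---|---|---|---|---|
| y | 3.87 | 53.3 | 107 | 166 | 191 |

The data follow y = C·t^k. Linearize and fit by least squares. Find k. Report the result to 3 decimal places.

Linearized form: ln y = k·ln t + ln C. From the 5 transformed points,
AᵀA = [[13.2429, 7.2034]; [7.2034, 5]], rhs = [34.7537, 20.3663]ᵀ  (here Σln t = 7.2034, Σ(ln t)² = 13.2429, Σln y = 20.3663, Σln t·ln y = 34.7537).
Δ = 13.2429·5 − (7.2034)² = 14.3252; k = (34.7537·5 − 7.2034·20.3663)/14.3252 = 1.88910, ln C = (13.2429·20.3663 − 7.2034·34.7537)/14.3252 = 1.35167.

k = 1.889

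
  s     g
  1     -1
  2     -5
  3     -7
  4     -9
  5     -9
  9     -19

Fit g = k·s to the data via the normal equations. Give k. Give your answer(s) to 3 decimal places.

Entries of MᵀM: Σs·s = 136.
Right-hand side: Σs·g = -284.
So MᵀM·[k]ᵀ = Mᵀg: [[136]]·[k]ᵀ = [-284]ᵀ.
k = (-284)/136 = -2.08824.

k = -2.088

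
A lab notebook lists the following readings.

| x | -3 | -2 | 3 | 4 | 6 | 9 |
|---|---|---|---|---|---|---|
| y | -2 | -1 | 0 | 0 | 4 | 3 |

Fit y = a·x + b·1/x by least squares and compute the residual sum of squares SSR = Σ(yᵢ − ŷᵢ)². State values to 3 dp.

Compute the Gram sums: Σx·x = 155, Σx·1/x = 6, Σ1/x·1/x = 745/1296.
For Mᵀy: Σx·y = 59, Σ1/x·y = 13/6.
Eliminating b: (745/1296)·(row 1) − 6·(row 2) gives (68819/1296)·a = (745/1296)·59 − 6·(13/6) = 27107/1296, so a = 27107/68819.
Then b = ((13/6) − 6·(27107/68819))/(745/1296) = -23544/68819.
Residuals: -64165/68819, -26377/68819, -73473/68819, -102542/68819, 116558/68819, -34890/68819; SSR = 516269/68819.

SSR = 7.502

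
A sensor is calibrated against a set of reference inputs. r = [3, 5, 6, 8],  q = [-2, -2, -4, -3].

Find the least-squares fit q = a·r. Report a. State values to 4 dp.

MᵀM·[a]ᵀ = Mᵀq reads: 134·a = -64.
(Σr·r = 134, Σr·q = -64.)
a = (-64)/134 = -0.477612.

a = -0.4776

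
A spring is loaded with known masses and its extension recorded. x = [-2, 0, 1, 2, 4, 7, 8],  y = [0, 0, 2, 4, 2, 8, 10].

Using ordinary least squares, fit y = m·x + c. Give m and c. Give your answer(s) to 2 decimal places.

Sums needed: Σx·x = 138, Σx = 20, Σ1 = 7.
Right-hand side: Σx·y = 154, Σy = 26.
Eliminating c: 7·(row 1) − 20·(row 2) gives 566·m = 7·154 − 20·26 = 558, so m = 279/283.
Then c = (26 − 20·(279/283))/7 = 254/283.

m = 0.99, c = 0.90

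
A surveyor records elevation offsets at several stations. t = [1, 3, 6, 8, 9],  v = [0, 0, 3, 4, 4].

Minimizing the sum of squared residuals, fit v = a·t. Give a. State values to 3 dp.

a = 0.450

The normal system AᵀA·[a]ᵀ = Aᵀv is [[191]]·[a]ᵀ = [86]ᵀ.
Hence a = 86 / 191 ≈ 0.450262.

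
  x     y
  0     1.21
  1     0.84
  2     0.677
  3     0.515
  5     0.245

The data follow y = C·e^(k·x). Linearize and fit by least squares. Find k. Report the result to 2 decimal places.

k = -0.31

Taking logs, ln y = k·x + ln C, so regress ln y on x.
Σx = 11.0000, Σ(x)² = 39.0000, Σln y = -2.4439, Σx·ln y = -9.9778.
Normal system: [[39.0000, 11.0000]; [11.0000, 5]]·[k, ln C]ᵀ = [-9.9778, -2.4439]ᵀ.
Slope k = (n·Σx·ln y − Σx·Σln y)/(n·Σ(x)² − (Σx)²) = (5·-9.9778 − 11.0000·-2.4439)/74.0000 = -0.31089; ln C = (Σln y − k·Σx)/n = 0.19518.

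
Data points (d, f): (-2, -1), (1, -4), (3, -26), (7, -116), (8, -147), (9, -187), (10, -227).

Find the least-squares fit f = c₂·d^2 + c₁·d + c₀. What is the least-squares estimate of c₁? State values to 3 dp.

The normal equations are: 23156·c₂ + 2604·c₁ + 308·c₀ = -53181;  2604·c₂ + 308·c₁ + 36·c₀ = -6021;  308·c₂ + 36·c₁ + 7·c₀ = -708.
Row-reducing yields c₂ = -48819/24416, c₁ = -48321/17440, c₀ = 2361/2180.

c₁ = -2.771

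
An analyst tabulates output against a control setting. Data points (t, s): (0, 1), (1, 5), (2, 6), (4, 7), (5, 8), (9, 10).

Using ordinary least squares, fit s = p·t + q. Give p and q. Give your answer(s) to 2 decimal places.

p = 0.85, q = 3.19

Forming XᵀX = [[127, 21]; [21, 6]] and Xᵀs = [175, 37]ᵀ gives XᵀX·[p, q]ᵀ = Xᵀs.
Δ = 127·6 − 21² = 321.
p = (175·6 − 21·37)/321 = 91/107; q = (127·37 − 21·175)/321 = 1024/321.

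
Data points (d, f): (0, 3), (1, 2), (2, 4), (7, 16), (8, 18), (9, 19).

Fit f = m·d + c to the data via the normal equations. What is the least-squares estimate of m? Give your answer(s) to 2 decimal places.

Setting ∂/∂m … = 0 gives: 199·m + 27·c = 437;  27·m + 6·c = 62.
Δ = 199·6 − 27² = 465.
m = (437·6 − 27·62)/465 = 316/155; c = (199·62 − 27·437)/465 = 539/465.

m = 2.04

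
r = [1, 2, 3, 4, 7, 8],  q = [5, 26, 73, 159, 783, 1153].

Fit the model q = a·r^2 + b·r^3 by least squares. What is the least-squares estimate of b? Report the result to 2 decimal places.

Forming XᵀX = [[6851, 50875]; [50875, 384683]] and Xᵀq = [115469, 871265]ᵀ gives XᵀX·[a, b]ᵀ = Xᵀq.
Determinant 6851·384683 − 50875² = 47197608.
a = (115469·384683 − 50875·871265)/47197608 = 23338613/11799402; b = (6851·871265 − 50875·115469)/47197608 = 23637785/11799402.

b = 2.00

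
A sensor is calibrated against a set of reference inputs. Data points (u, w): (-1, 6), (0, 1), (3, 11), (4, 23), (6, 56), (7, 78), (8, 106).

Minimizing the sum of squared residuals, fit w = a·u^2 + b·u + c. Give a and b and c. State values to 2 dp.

Sums needed: Σu^2·u^2 = 8131, Σu^2·u = 1161, Σu^2 = 175, Σu·u = 175, Σu = 27, Σ1 = 7.
And Σu^2·w = 13095, Σu·w = 1849, Σw = 281.
AᵀA·[a, b, c]ᵀ = Aᵀw becomes [[8131, 1161, 175]; [1161, 175, 27]; [175, 27, 7]]·[a, b, c]ᵀ = [13095, 1849, 281]ᵀ.
Inverting the 3×3 Gram matrix, [a, b, c]ᵀ = [101926/52401, -44417/17467, 69344/52401]ᵀ.

a = 1.95, b = -2.54, c = 1.32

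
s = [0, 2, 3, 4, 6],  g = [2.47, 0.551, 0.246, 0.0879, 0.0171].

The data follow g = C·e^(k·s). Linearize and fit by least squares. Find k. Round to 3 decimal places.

k = -0.838

With ln gᵢ as the transformed response and sᵢ as the regressor:
AᵀA = [[65.0000, 15.0000]; [15.0000, 5]], rhs = [-39.5376, -7.5945]ᵀ  (here Σs = 15.0000, Σ(s)² = 65.0000, Σln g = -7.5945, Σs·ln g = -39.5376).
Slope k = (n·Σs·ln g − Σs·Σln g)/(n·Σ(s)² − (Σs)²) = (5·-39.5376 − 15.0000·-7.5945)/100.0000 = -0.83771; ln C = (Σln g − k·Σs)/n = 0.99424.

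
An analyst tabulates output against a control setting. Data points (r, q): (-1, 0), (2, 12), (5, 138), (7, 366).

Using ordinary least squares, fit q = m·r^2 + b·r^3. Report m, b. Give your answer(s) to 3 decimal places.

Forming MᵀM = [[3043, 19963]; [19963, 133339]] and Mᵀq = [21432, 142884]ᵀ gives MᵀM·[m, b]ᵀ = Mᵀq.
Δ = 3043·133339 − 19963² = 7229208.
m = (21432·133339 − 19963·142884)/7229208 = 444013/602434; b = (3043·142884 − 19963·21432)/7229208 = 579083/602434.

m = 0.737, b = 0.961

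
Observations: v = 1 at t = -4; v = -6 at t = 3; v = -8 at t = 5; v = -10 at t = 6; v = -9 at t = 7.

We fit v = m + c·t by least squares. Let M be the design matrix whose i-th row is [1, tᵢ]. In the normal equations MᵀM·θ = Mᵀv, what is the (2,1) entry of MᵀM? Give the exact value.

17

Row 2 ↔ basis t, column 1 ↔ basis 1, so (MᵀM)_{2,1} = Σᵢ t = (-4)·(1) + (3)·(1) + (5)·(1) + (6)·(1) + (7)·(1) = 17.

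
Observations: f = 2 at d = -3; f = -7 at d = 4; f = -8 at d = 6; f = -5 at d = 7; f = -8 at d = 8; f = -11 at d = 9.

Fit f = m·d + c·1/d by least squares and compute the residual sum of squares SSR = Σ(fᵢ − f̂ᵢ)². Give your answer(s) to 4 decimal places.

SSR = 19.4601

The normal system AᵀA·[m, c]ᵀ = Aᵀf is [[255, 6]; [6, 63445/254016]]·[m, c]ᵀ = [-280, -1685/252]ᵀ.
Determinant 255·(63445/254016) − 6² = 2344633/84672.
m = ((-280)·(63445/254016) − 6·(-1685/252))/(2344633/84672) = -7573720/7033899; c = (255·(-1685/252) − 6·(-280))/(2344633/84672) = -2121840/2344633.
Residuals: -3591734/2344633, -17351033/7033899, -3255984/2344633, 18755905/7033899, 5114258/7033899, -2834043/2344633; SSR = 136880273/7033899.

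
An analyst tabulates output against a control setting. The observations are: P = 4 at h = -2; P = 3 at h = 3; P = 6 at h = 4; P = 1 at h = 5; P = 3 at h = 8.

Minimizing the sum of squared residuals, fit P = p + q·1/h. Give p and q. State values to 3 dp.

From the data, Σ1 = 5, Σ1/h = 49/120, Σ1/h·1/h = 6901/14400.
Right-hand side: ΣP = 17, Σ1/h·P = 43/40.
Normal equations: [[5, 49/120]; [49/120, 6901/14400]]·[p, q]ᵀ = [17, 43/40]ᵀ.
Determinant 5·(6901/14400) − (49/120)² = 4013/1800.
p = (17·(6901/14400) − (49/120)·(43/40))/(4013/1800) = 27749/8026; q = (5·(43/40) − (49/120)·17)/(4013/1800) = -2820/4013.

p = 3.457, q = -0.703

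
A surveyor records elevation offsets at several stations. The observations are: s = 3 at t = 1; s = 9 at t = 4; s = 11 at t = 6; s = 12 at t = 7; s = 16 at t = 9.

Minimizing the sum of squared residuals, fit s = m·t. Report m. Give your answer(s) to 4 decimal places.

m = 1.8197

The normal equations are: 183·m = 333.
(Σt·t = 183, Σt·s = 333.)
Hence m = 333 / 183 ≈ 1.81967.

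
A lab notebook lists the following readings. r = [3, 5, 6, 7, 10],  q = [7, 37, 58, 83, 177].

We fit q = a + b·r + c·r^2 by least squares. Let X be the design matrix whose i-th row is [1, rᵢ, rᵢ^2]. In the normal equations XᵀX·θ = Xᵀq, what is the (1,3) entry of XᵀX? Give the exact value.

Row 1 ↔ basis 1, column 3 ↔ basis r^2, so (XᵀX)_{1,3} = Σᵢ r^2 = (1)·(9) + (1)·(25) + (1)·(36) + (1)·(49) + (1)·(100) = 219.

219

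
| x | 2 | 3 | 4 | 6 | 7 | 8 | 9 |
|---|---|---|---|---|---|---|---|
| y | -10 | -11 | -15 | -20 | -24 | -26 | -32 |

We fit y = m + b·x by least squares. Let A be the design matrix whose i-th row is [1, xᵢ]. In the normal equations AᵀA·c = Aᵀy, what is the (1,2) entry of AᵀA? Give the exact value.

Row 1 ↔ basis 1, column 2 ↔ basis x, so (AᵀA)_{1,2} = Σᵢ x = (1)·(2) + (1)·(3) + (1)·(4) + (1)·(6) + (1)·(7) + (1)·(8) + (1)·(9) = 39.

39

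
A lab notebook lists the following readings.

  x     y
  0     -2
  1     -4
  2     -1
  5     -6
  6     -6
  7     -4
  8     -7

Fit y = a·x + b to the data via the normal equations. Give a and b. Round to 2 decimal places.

Normal-equation sums: Σx·x = 179, Σx = 29, Σ1 = 7.
For Mᵀy: Σx·y = -156, Σy = -30.
Determinant 179·7 − 29² = 412.
a = ((-156)·7 − 29·(-30))/412 = -111/206; b = (179·(-30) − 29·(-156))/412 = -423/206.

a = -0.54, b = -2.05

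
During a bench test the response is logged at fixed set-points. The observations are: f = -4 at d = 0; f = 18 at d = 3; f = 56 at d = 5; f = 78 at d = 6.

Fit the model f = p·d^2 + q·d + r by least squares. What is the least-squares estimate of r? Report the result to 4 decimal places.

r = -4.1515

The normal equations are: 2002·p + 368·q + 70·r = 4370;  368·p + 70·q + 14·r = 802;  70·p + 14·q + 4·r = 148.
Solving the 3×3 system (Gaussian elimination) gives p = 68/33, q = 16/11, r = -137/33.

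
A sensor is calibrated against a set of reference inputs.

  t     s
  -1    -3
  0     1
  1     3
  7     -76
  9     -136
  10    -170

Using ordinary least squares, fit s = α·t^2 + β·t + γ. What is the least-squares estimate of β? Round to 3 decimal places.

The normal equations are: 18964·α + 2072·β + 232·γ = -31740;  2072·α + 232·β + 26·γ = -3450;  232·α + 26·β + 6·γ = -381.
(Σt^2·t^2 = 18964, Σt^2·t = 2072, Σt^2 = 232, Σt·t = 232, Σt = 26, Σ1 = 6, Σt^2·s = -31740, Σt·s = -3450, Σs = -381.)
Row-reducing yields α = -13836/6845, β = 8193/2738, γ = 11577/6845.

β = 2.992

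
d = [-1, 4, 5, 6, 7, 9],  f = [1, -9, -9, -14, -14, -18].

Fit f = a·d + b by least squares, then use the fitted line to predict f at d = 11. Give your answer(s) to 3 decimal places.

f̂ = -21.983

MᵀM·[a, b]ᵀ = Mᵀf reads: 208·a + 30·b = -426;  30·a + 6·b = -63.
(Σd·d = 208, Σd = 30, Σ1 = 6, Σd·f = -426, Σf = -63.)
det = 208·6 − 30² = 348.
a = ((-426)·6 − 30·(-63))/348 = -111/58; b = (208·(-63) − 30·(-426))/348 = -27/29.
At d = 11: f̂ = (-111/58)·(11) + (-27/29)·(1) = -1275/58.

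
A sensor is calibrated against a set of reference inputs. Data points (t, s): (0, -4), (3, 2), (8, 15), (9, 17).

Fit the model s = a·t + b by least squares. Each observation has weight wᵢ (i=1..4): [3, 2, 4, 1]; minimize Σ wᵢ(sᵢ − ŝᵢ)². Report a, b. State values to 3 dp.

From the data, Σwᵢ·t·t = 355, Σwᵢ·t = 47, Σwᵢ·1 = 10.
And Σwᵢ·t·s = 645, Σwᵢ·s = 69.
Determinant 355·10 − 47² = 1341.
a = (645·10 − 47·69)/1341 = 1069/447; b = (355·69 − 47·645)/1341 = -1940/447.

a = 2.391, b = -4.340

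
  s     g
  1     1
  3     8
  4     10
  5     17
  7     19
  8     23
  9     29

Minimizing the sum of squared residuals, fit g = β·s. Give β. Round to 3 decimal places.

Setting ∂/∂β … = 0 gives: 245·β = 728.
(Σs·s = 245, Σs·g = 728.)
β = 728/245 = 2.97143.

β = 2.971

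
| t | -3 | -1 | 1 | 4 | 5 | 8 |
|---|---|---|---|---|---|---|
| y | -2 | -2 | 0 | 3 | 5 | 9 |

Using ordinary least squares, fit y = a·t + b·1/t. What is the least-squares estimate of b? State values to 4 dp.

Entries of AᵀA: Σt·t = 116, Σt·1/t = 6, Σ1/t·1/t = 32101/14400.
Right-hand side: Σt·y = 117, Σ1/t·y = 133/24.
Normal equations: [[116, 6]; [6, 32101/14400]]·[a, b]ᵀ = [117, 133/24]ᵀ.
det = 116·(32101/14400) − 6² = 801329/3600.
a = (117·(32101/14400) − 6·(133/24))/(801329/3600) = 3277017/3205316; b = (116·(133/24) − 6·117)/(801329/3600) = -213000/801329.

b = -0.2658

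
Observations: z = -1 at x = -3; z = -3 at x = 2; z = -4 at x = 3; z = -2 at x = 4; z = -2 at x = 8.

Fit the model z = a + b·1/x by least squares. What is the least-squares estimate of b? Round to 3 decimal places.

Sums needed: Σ1 = 5, Σ1/x = 7/8, Σ1/x·1/x = 317/576.
And Σz = -12, Σ1/x·z = -13/4.
Normal equations: [[5, 7/8]; [7/8, 317/576]]·[a, b]ᵀ = [-12, -13/4]ᵀ.
det = 5·(317/576) − (7/8)² = 143/72.
a = ((-12)·(317/576) − (7/8)·(-13/4))/(143/72) = -1083/572; b = (5·(-13/4) − (7/8)·(-12))/(143/72) = -414/143.

b = -2.895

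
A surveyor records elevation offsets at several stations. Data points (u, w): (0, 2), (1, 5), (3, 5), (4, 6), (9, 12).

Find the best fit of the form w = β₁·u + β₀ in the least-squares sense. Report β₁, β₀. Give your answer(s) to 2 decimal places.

β₁ = 1.02, β₀ = 2.54

From the data, Σu·u = 107, Σu = 17, Σ1 = 5.
Moment sums: Σu·w = 152, Σw = 30.
XᵀX·[β₁, β₀]ᵀ = Xᵀw becomes [[107, 17]; [17, 5]]·[β₁, β₀]ᵀ = [152, 30]ᵀ.
Determinant 107·5 − 17² = 246.
β₁ = (152·5 − 17·30)/246 = 125/123; β₀ = (107·30 − 17·152)/246 = 313/123.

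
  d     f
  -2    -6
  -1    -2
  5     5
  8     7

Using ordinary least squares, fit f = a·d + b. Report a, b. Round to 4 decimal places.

a = 1.2319, b = -2.0797

Forming XᵀX = [[94, 10]; [10, 4]] and Xᵀf = [95, 4]ᵀ gives XᵀX·[a, b]ᵀ = Xᵀf.
Δ = 94·4 − 10² = 276.
a = (95·4 − 10·4)/276 = 85/69; b = (94·4 − 10·95)/276 = -287/138.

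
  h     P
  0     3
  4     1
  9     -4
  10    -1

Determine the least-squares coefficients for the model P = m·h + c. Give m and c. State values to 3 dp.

The normal equations are: 197·m + 23·c = -42;  23·m + 4·c = -1.
Determinant 197·4 − 23² = 259.
m = ((-42)·4 − 23·(-1))/259 = -145/259; c = (197·(-1) − 23·(-42))/259 = 769/259.

m = -0.560, c = 2.969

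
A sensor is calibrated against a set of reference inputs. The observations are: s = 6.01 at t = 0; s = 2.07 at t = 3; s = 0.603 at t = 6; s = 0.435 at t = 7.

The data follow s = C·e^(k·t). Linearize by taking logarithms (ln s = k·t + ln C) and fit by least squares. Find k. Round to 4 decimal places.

With ln sᵢ as the transformed response and tᵢ as the regressor:
Sums: Σt = 16.0000, Σ(t)² = 94.0000, Σln s = 1.1827, Σt·ln s = -6.6792.
Normal system: [[94.0000, 16.0000]; [16.0000, 4]]·[k, ln C]ᵀ = [-6.6792, 1.1827]ᵀ.
Slope k = (n·Σt·ln s − Σt·Σln s)/(n·Σ(t)² − (Σt)²) = (4·-6.6792 − 16.0000·1.1827)/120.0000 = -0.38034; ln C = (Σln s − k·Σt)/n = 1.81704.

k = -0.3803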